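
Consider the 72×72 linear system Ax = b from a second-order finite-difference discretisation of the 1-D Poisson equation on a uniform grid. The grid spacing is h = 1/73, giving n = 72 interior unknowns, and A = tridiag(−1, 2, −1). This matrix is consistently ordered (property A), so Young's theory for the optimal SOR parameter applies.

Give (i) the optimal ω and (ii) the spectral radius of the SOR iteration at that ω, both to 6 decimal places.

ω* = 1.917505, ρ_SOR = 0.917505

With n=72, ρ(Jacobi) = cos(π/73) = 0.999074.
√(1−ρ_J²) simplifies to sin(π/73) = 0.0430222.
ω* = 2/(1+0.0430222) = 1.917505
ρ_SOR = ω* − 1 ≈ 0.917505.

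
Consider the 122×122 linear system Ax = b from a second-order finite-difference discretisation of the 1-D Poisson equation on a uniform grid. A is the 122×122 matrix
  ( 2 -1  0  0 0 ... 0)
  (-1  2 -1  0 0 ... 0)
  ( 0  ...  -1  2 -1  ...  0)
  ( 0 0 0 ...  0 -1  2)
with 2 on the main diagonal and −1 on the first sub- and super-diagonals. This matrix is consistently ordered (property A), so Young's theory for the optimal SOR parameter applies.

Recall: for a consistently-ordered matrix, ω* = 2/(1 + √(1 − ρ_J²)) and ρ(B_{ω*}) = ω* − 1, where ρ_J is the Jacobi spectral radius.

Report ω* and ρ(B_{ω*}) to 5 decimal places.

½·tridiag(1,0,1) at n=122: λ_k = cos(kπ/123); max |λ| at k=1 ⇒ ρ_J = cos(π/123) ≈ 0.99967.
√(1 − cos²(π/123)) = sin(π/123) ≈ 0.025539.
So ω* = 2/1.025539 = 1.95019 (Young).
ρ_SOR = ω* − 1 = 1.95019 − 1 = 0.95019.

ω* = 1.95019, ρ_SOR = 0.95019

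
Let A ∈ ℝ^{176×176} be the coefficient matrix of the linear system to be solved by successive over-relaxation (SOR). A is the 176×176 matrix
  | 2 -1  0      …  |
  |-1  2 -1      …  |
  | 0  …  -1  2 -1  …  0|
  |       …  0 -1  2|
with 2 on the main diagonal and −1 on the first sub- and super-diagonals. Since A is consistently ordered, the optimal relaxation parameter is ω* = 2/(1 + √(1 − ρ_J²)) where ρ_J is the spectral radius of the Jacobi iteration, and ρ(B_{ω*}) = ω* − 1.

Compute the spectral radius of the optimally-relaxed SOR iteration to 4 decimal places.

ρ_SOR = 0.9651

spectrum of D⁻¹(L+U) = {cos(kπ/177) : 1≤k≤176}; ρ_J = cos(π/177) = 0.9998.
√(1−ρ_J²) = |sin(π/177)| = 0.01775
ω* = 2/(1 + 0.01775) = 2/1.01775 = 1.9651.
and ρ(B_{ω*}) = 1.9651 − 1 = 0.9651.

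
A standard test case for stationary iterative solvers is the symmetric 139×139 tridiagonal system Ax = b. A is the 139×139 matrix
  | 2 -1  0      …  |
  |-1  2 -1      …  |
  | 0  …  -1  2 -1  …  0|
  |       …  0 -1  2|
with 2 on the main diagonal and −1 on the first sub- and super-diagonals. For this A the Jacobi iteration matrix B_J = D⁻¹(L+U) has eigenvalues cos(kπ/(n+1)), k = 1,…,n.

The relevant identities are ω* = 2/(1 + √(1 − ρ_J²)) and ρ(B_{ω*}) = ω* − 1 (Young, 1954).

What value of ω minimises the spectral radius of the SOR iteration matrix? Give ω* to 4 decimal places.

ω* = 1.9561

n=139: λ(B_J) = 1 − λ(A)/2 = cos(kπ/140); k=1 gives ρ_J = 0.9997.
√(1 − cos²(π/140)) = sin(π/140) ≈ 0.02244.
ω* = 2/(1 + 0.02244) = 2/1.02244 = 1.9561.
and ρ(B_{ω*}) = 1.9561 − 1 = 0.9561.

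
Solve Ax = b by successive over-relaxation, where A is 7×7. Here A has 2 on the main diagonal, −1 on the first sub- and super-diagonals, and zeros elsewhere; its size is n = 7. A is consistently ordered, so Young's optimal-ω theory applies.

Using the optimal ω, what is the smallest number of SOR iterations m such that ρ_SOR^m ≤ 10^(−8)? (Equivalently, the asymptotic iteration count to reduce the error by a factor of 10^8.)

m = 23

spectrum of D⁻¹(L+U) = {cos(kπ/8) : 1≤k≤7}; ρ_J = cos(π/8) = 0.9238795.
√(1−ρ_J²) simplifies to sin(π/8) = 0.3826834.
So ω* = 2/1.3826834 = 1.4464627 (Young).
and ρ(B_{ω*}) = 1.4464627 − 1 = 0.4464627.
Need (0.4464627)^m ≤ 10^(−8): m ≥ 8·ln10/|ln 0.4464627| = 18.4207/0.806399 = 22.843 ⇒ m = 23.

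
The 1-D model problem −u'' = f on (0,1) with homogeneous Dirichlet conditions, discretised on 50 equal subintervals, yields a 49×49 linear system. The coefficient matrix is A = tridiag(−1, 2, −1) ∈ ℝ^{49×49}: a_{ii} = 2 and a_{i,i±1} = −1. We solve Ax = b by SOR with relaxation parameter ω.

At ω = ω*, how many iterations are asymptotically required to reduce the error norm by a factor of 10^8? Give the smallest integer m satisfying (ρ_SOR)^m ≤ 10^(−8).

B_J for the 49×49 system has eigenvalues cos(kπ/50); ρ_J = cos(π/50) = 0.9980267.
√(1 − cos²(π/50)) = sin(π/50) ≈ 0.0627905.
Then 2/(1+√(1−ρ_J²)) = 2/(1+0.0627905); ω* = 2/1.0627905 = 1.8818384.
ρ(B_{ω*}) = ω*−1 = 0.8818384
8·ln10 = 18.4207; −ln(0.8818384) = 0.125746; m = ⌈18.4207/0.125746⌉ = ⌈146.491⌉ = 147.

m = 147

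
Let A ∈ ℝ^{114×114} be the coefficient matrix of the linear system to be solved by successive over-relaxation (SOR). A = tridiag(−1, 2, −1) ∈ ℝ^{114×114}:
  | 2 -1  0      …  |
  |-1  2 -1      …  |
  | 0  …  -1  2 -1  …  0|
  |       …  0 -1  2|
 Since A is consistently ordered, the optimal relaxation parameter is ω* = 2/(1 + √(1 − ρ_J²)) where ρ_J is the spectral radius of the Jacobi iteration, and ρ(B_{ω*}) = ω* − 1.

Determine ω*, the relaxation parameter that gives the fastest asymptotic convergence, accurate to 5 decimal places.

n=114: λ(B_J) = 1 − λ(A)/2 = cos(kπ/115); k=1 gives ρ_J = 0.99963.
√(1−ρ_J²) = |sin(π/115)| = 0.027315
So ω* = 2/1.027315 = 1.94682 (Young).
ρ_SOR = ω* − 1 = 1.94682 − 1 = 0.94682.

ω* = 1.94682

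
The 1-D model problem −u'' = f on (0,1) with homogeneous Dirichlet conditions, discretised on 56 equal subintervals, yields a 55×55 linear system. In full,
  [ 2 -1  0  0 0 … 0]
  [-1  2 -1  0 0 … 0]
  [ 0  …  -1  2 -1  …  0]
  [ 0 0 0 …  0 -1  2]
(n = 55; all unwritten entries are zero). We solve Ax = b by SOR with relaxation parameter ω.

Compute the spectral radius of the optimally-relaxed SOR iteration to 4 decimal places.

B_J for the 55×55 system has eigenvalues cos(kπ/56); ρ_J = cos(π/56) = 0.9984.
√(1−ρ_J²) = |sin(π/56)| = 0.05607
Young: ω* = 2/(1+√(1−ρ_J²)) = 2/(1+0.05607) = 2/1.05607 = 1.8938.
ρ_SOR = ω* − 1 ≈ 0.8938.

ρ_SOR = 0.8938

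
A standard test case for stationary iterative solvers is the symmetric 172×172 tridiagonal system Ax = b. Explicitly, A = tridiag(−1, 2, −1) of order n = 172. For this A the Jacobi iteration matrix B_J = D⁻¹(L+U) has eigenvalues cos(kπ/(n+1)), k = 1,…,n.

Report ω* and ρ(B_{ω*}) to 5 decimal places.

n=172: λ(B_J) = 1 − λ(A)/2 = cos(kπ/173); k=1 gives ρ_J = 0.99984.
1 − cos²(π/173) = sin²(π/173) ⇒ √(1−ρ_J²) = sin(π/173) = 0.018158.
ω* = 2 / (1 + 0.018158) = 2 / 1.018158 ≈ 1.96433.
ρ_SOR = ω* − 1 ≈ 0.96433.

ω* = 1.96433, ρ_SOR = 0.96433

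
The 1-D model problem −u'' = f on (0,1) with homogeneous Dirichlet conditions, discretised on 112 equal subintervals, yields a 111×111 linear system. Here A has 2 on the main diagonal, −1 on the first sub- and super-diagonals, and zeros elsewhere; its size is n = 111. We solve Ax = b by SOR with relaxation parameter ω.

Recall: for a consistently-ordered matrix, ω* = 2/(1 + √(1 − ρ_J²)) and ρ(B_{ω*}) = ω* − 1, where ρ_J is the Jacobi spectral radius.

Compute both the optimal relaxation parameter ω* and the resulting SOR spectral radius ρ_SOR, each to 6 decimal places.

ω* = 1.945438, ρ_SOR = 0.945438

spectrum of D⁻¹(L+U) = {cos(kπ/112) : 1≤k≤111}; ρ_J = cos(π/112) = 0.999607.
√(1−ρ_J²) = |sin(π/112)| = 0.0280463
ω* = 2/(1 + 0.0280463) = 2/1.0280463 = 1.945438.
Hence ρ(B_{ω*}) = 1.945438 − 1 = 0.945438.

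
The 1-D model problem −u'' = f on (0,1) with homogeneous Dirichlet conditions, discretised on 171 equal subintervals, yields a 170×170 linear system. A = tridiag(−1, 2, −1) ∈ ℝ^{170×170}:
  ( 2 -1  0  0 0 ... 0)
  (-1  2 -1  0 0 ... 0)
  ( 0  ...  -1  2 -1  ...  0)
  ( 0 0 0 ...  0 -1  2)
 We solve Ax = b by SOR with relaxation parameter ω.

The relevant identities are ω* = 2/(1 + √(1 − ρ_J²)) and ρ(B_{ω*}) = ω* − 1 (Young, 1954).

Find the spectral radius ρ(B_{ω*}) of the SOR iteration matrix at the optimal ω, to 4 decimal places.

ρ_SOR = 0.9639

[ρ_J] n=170: ρ(B_J) = cos(π/(n+1)) = cos(π/171) = 0.9998.
√(1−ρ_J²) simplifies to sin(π/171) = 0.01837.
[ω*] 2 ÷ (1 + 0.01837) = 2 ÷ 1.01837 = 1.9639.
Hence ρ(B_{ω*}) = 1.9639 − 1 = 0.9639.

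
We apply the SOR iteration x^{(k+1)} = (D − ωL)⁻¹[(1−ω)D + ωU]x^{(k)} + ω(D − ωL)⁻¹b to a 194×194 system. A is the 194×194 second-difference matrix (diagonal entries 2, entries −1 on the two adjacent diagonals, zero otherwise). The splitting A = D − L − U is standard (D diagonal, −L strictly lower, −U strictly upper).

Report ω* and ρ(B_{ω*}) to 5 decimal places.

ρ_J = max_k |cos(kπ/195)| = cos(π/195) = 0.99987
√(1 − cos²(π/195)) = sin(π/195) ≈ 0.016110.
ω* = 2/(1+0.016110) = 1.96829
Hence ρ(B_{ω*}) = 1.96829 − 1 = 0.96829.

ω* = 1.96829, ρ_SOR = 0.96829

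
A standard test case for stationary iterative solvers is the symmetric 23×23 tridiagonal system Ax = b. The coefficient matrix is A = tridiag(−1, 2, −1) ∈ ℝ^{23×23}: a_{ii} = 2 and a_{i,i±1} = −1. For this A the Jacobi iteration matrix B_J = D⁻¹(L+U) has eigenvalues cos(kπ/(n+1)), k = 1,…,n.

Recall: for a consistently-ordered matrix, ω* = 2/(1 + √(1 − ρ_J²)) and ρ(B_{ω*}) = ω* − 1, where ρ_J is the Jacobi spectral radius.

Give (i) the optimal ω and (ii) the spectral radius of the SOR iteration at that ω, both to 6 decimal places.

½·tridiag(1,0,1) at n=23: λ_k = cos(kπ/24); max |λ| at k=1 ⇒ ρ_J = cos(π/24) ≈ 0.991445.
1 − cos²(π/24) = sin²(π/24) ⇒ √(1−ρ_J²) = sin(π/24) = 0.1305262.
So ω* = 2/1.1305262 = 1.769088 (Young).
Hence ρ(B_{ω*}) = 1.769088 − 1 = 0.769088.

ω* = 1.769088, ρ_SOR = 0.769088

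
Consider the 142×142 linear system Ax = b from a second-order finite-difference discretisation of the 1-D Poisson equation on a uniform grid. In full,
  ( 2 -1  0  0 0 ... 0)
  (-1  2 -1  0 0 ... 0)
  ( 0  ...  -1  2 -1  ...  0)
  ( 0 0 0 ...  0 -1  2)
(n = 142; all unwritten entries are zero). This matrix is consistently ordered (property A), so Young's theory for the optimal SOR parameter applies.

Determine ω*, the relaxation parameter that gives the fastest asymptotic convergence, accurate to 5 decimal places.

[ρ_J] n=142: ρ(B_J) = cos(π/(n+1)) = cos(π/143) = 0.99976.
√(1 − cos²(π/143)) = sin(π/143) ≈ 0.021967.
ω* = 2 / (1 + 0.021967) = 2 / 1.021967 ≈ 1.95701.
ρ_SOR = ω* − 1 = 1.95701 − 1 = 0.95701.

ω* = 1.95701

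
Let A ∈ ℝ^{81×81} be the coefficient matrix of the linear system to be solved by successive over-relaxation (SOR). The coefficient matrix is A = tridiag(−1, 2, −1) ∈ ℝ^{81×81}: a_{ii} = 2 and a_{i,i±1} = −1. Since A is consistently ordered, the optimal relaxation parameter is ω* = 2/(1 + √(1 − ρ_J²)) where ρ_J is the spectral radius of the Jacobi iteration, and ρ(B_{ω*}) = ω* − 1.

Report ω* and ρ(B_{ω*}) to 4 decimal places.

½·tridiag(1,0,1) at n=81: λ_k = cos(kπ/82); max |λ| at k=1 ⇒ ρ_J = cos(π/82) ≈ 0.9993.
√(1−ρ_J²) simplifies to sin(π/82) = 0.03830.
Then 2/(1+√(1−ρ_J²)) = 2/(1+0.03830); ω* = 2/1.03830 = 1.9262.
At ω = 1.9262 every |λ(B_ω)| = ω−1, so ρ_SOR = 0.9262.

ω* = 1.9262, ρ_SOR = 0.9262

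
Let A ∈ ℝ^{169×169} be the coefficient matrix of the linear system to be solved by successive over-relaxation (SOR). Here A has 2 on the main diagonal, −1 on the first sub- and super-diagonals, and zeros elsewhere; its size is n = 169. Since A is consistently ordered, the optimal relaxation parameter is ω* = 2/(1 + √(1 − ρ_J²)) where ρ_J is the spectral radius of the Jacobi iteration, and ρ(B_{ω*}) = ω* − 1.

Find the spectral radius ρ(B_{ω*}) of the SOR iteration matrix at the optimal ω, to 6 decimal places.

ρ_SOR = 0.963713

spectrum of D⁻¹(L+U) = {cos(kπ/170) : 1≤k≤169}; ρ_J = cos(π/170) = 0.999829.
√(1 − cos²(π/170)) = sin(π/170) ≈ 0.0184789.
ω* = 2/(1+0.0184789) = 1.963713
At ω = 1.963713 every |λ(B_ω)| = ω−1, so ρ_SOR = 0.963713.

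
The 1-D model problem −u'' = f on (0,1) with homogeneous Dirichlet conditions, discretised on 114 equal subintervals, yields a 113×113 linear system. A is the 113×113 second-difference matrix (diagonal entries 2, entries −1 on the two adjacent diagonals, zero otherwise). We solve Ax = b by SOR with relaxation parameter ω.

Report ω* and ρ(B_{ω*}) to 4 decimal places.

ω* = 1.9464, ρ_SOR = 0.9464

[ρ_J] n=113: ρ(B_J) = cos(π/(n+1)) = cos(π/114) = 0.9996.
root = sin(π/114) = 0.02755  (since 1−cos² = sin²).
ω* = 2/(1+0.02755) = 1.9464
ρ_SOR = ω* − 1 = 1.9464 − 1 = 0.9464.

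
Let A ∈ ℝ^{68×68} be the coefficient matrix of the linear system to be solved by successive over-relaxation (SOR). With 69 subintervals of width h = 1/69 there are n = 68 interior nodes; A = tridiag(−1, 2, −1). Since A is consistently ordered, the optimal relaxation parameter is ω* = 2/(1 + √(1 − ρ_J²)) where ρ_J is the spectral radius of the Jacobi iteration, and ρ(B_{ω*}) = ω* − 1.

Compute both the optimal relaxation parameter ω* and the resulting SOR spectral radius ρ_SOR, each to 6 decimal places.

ω* = 1.912934, ρ_SOR = 0.912934

B_J for the 68×68 system has eigenvalues cos(kπ/69); ρ_J = cos(π/69) = 0.998964.
√(1−ρ_J²) simplifies to sin(π/69) = 0.0455146.
[ω*] 2 ÷ (1 + 0.0455146) = 2 ÷ 1.0455146 = 1.912934.
and ρ(B_{ω*}) = 1.912934 − 1 = 0.912934.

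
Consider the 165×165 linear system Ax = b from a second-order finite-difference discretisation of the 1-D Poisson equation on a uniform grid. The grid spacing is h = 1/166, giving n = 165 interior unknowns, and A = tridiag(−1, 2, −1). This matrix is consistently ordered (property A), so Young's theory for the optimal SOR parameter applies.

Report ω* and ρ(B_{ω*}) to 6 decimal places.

ω* = 1.962855, ρ_SOR = 0.962855

B_J for the 165×165 system has eigenvalues cos(kπ/166); ρ_J = cos(π/166) = 0.999821.
root = sin(π/166) = 0.0189241  (since 1−cos² = sin²).
So ω* = 2/1.0189241 = 1.962855 (Young).
[ρ_SOR] ω* − 1 = 0.962855.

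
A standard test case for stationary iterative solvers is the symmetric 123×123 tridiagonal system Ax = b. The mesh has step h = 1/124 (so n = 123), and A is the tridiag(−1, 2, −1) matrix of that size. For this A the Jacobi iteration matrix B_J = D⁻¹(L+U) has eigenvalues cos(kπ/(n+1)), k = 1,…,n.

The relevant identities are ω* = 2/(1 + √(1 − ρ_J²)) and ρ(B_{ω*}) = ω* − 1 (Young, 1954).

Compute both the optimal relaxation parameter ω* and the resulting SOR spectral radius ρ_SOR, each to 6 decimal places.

n=123: λ(B_J) = 1 − λ(A)/2 = cos(kπ/124); k=1 gives ρ_J = 0.999679.
1 − cos²(π/124) = sin²(π/124) ⇒ √(1−ρ_J²) = sin(π/124) = 0.0253327.
Then 2/(1+√(1−ρ_J²)) = 2/(1+0.0253327); ω* = 2/1.0253327 = 1.950586.
ρ_SOR = ω* − 1 ≈ 0.950586.

ω* = 1.950586, ρ_SOR = 0.950586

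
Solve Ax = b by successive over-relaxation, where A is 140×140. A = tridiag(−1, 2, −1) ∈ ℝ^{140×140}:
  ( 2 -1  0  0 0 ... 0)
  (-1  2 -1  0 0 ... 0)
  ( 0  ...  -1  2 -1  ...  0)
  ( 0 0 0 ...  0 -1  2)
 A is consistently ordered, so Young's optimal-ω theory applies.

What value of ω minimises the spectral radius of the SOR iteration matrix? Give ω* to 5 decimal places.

With n=140, ρ(Jacobi) = cos(π/141) = 0.99975.
root = sin(π/141) = 0.022279  (since 1−cos² = sin²).
Young: ω* = 2/(1+√(1−ρ_J²)) = 2/(1+0.022279) = 2/1.022279 = 1.95641.
At ω = 1.95641 every |λ(B_ω)| = ω−1, so ρ_SOR = 0.95641.

ω* = 1.95641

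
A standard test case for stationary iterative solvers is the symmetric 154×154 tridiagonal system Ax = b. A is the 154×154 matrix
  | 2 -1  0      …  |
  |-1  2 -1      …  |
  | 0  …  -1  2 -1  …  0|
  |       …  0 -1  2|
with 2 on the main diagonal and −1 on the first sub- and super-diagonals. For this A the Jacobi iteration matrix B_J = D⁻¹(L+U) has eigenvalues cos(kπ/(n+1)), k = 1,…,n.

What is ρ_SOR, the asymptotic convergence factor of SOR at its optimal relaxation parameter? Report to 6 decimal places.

ρ_SOR = 0.960271

ρ_J = max_k |cos(kπ/155)| = cos(π/155) = 0.999795
√(1−ρ_J²) simplifies to sin(π/155) = 0.0202670.
Young: ω* = 2/(1+√(1−ρ_J²)) = 2/(1+0.0202670) = 2/1.0202670 = 1.960271.
ρ_SOR = ω* − 1 = 1.960271 − 1 = 0.960271.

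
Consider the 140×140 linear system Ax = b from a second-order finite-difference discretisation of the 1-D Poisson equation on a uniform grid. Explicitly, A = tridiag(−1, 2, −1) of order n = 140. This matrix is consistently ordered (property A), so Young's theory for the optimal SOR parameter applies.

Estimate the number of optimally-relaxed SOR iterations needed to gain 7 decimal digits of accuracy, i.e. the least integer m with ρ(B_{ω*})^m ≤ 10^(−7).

With n=140, ρ(Jacobi) = cos(π/141) = 0.9997518.
√(1−ρ_J²) = |sin(π/141)| = 0.0222790
ω* = 2 / (1 + 0.0222790) = 2 / 1.0222790 ≈ 1.9564131.
ρ_SOR = ω* − 1 ≈ 0.9564131.
ρ_SOR^m ≤ 10^(−7) ⇔ m ≥ 7·ln10/(−ln 0.9564131) = 16.1181/0.0445653 = 361.674; m = ⌈361.674⌉ = 362.

m = 362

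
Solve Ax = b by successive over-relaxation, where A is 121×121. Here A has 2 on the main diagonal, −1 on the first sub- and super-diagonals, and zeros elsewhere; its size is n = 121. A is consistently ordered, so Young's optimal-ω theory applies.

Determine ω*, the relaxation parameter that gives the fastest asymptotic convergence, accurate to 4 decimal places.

n=121: λ(B_J) = 1 − λ(A)/2 = cos(kπ/122); k=1 gives ρ_J = 0.9997.
√(1−ρ_J²) = |sin(π/122)| = 0.02575
Young: ω* = 2/(1+√(1−ρ_J²)) = 2/(1+0.02575) = 2/1.02575 = 1.9498.
Hence ρ(B_{ω*}) = 1.9498 − 1 = 0.9498.

ω* = 1.9498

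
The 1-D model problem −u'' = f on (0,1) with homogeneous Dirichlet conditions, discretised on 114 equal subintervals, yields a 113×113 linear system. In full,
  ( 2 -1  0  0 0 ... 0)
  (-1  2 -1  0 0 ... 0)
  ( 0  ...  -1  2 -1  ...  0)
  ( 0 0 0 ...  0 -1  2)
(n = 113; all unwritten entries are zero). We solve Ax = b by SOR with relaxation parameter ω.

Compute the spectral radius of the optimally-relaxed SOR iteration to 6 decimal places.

ρ_SOR = 0.946369

B_J for the 113×113 system has eigenvalues cos(kπ/114); ρ_J = cos(π/114) = 0.999620.
1 − cos²(π/114) = sin²(π/114) ⇒ √(1−ρ_J²) = sin(π/114) = 0.0275543.
Young: ω* = 2/(1+√(1−ρ_J²)) = 2/(1+0.0275543) = 2/1.0275543 = 1.946369.
Hence ρ(B_{ω*}) = 1.946369 − 1 = 0.946369.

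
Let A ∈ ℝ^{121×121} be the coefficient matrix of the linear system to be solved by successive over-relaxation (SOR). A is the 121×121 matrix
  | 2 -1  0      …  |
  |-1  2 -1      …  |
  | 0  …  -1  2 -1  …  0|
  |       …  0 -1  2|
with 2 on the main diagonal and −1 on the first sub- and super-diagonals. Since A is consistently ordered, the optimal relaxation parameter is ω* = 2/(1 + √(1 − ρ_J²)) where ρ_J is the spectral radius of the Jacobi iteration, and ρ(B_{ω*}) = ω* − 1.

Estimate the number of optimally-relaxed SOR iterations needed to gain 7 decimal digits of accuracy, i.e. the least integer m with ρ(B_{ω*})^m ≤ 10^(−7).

m = 313

ρ_J = max_k |cos(kπ/122)| = cos(π/122) = 0.9996685
1 − cos²(π/122) = sin²(π/122) ⇒ √(1−ρ_J²) = sin(π/122) = 0.0257479.
ω* = 2 / (1 + 0.0257479) = 2 / 1.0257479 ≈ 1.9497968.
[ρ_SOR] ω* − 1 = 0.9497968.
Need (0.9497968)^m ≤ 10^(−7): m ≥ 7·ln10/|ln 0.9497968| = 16.1181/0.0515072 = 312.929 ⇒ m = 313.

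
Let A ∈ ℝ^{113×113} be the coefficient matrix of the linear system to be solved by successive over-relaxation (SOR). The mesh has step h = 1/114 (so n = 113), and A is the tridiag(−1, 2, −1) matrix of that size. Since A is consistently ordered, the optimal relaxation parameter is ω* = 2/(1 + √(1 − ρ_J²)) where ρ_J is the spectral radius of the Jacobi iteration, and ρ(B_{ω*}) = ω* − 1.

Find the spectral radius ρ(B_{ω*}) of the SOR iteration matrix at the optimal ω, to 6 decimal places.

ρ_SOR = 0.946369

[ρ_J] n=113: ρ(B_J) = cos(π/(n+1)) = cos(π/114) = 0.999620.
1 − cos²(π/114) = sin²(π/114) ⇒ √(1−ρ_J²) = sin(π/114) = 0.0275543.
Then 2/(1+√(1−ρ_J²)) = 2/(1+0.0275543); ω* = 2/1.0275543 = 1.946369.
At ω = 1.946369 every |λ(B_ω)| = ω−1, so ρ_SOR = 0.946369.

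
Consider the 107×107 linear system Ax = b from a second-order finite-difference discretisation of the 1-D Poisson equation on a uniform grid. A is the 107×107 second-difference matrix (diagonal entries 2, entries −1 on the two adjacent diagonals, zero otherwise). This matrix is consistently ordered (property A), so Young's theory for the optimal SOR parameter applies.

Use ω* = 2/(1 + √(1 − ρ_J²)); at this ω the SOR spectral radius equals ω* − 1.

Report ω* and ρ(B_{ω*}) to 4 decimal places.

ω* = 1.9435, ρ_SOR = 0.9435

½·tridiag(1,0,1) at n=107: λ_k = cos(kπ/108); max |λ| at k=1 ⇒ ρ_J = cos(π/108) ≈ 0.9996.
1 − cos²(π/108) = sin²(π/108) ⇒ √(1−ρ_J²) = sin(π/108) = 0.02908.
Young: ω* = 2/(1+√(1−ρ_J²)) = 2/(1+0.02908) = 2/1.02908 = 1.9435.
ρ_SOR = ω* − 1 = 1.9435 − 1 = 0.9435.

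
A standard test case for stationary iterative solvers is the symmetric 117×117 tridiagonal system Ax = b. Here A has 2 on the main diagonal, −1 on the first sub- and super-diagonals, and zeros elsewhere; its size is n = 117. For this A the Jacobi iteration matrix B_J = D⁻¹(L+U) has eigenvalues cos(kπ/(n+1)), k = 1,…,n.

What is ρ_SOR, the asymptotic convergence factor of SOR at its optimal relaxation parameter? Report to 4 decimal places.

[ρ_J] n=117: ρ(B_J) = cos(π/(n+1)) = cos(π/118) = 0.9996.
root = sin(π/118) = 0.02662  (since 1−cos² = sin²).
ω* = 2 / (1 + 0.02662) = 2 / 1.02662 ≈ 1.9481.
Hence ρ(B_{ω*}) = 1.9481 − 1 = 0.9481.

ρ_SOR = 0.9481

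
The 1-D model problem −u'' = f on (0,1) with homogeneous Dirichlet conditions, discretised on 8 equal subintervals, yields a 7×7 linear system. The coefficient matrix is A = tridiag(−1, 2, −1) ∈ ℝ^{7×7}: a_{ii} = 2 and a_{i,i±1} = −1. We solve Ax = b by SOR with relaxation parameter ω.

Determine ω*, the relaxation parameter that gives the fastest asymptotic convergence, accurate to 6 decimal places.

½·tridiag(1,0,1) at n=7: λ_k = cos(kπ/8); max |λ| at k=1 ⇒ ρ_J = cos(π/8) ≈ 0.923880.
√(1 − cos²(π/8)) = sin(π/8) ≈ 0.3826834.
ω* = 2/(1+0.3826834) = 1.446463
and ρ(B_{ω*}) = 1.446463 − 1 = 0.446463.

ω* = 1.446463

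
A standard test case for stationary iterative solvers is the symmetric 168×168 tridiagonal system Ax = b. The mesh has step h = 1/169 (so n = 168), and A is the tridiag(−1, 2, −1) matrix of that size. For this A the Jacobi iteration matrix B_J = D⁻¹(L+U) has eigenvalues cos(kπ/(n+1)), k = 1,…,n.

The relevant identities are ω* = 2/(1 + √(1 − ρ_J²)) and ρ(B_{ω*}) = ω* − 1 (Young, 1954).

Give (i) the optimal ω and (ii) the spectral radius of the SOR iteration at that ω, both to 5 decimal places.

B_J for the 168×168 system has eigenvalues cos(kπ/169); ρ_J = cos(π/169) = 0.99983.
1 − cos²(π/169) = sin²(π/169) ⇒ √(1−ρ_J²) = sin(π/169) = 0.018588.
Young: ω* = 2/(1+√(1−ρ_J²)) = 2/(1+0.018588) = 2/1.018588 = 1.96350.
Hence ρ(B_{ω*}) = 1.96350 − 1 = 0.96350.

ω* = 1.96350, ρ_SOR = 0.96350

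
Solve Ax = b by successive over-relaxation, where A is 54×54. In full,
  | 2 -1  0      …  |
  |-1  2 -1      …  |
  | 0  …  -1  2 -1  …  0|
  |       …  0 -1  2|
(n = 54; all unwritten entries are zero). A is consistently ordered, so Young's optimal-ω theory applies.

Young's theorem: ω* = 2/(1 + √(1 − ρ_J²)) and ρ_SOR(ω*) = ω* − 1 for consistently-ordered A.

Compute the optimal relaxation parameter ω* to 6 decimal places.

[ρ_J] n=54: ρ(B_J) = cos(π/(n+1)) = cos(π/55) = 0.998369.
root = sin(π/55) = 0.0570888  (since 1−cos² = sin²).
So ω* = 2/1.0570888 = 1.891989 (Young).
ρ_SOR = ω* − 1 = 1.891989 − 1 = 0.891989.

ω* = 1.891989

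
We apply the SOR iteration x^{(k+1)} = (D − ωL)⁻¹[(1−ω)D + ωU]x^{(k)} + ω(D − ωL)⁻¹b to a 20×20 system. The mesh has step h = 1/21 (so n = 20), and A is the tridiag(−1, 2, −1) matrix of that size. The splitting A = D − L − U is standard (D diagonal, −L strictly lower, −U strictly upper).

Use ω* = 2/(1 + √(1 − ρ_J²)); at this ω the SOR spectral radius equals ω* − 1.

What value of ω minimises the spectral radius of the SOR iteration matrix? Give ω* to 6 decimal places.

ω* = 1.740580

ρ_J = max_k |cos(kπ/21)| = cos(π/21) = 0.988831
root = sin(π/21) = 0.1490423  (since 1−cos² = sin²).
ω* = 2/(1 + 0.1490423) = 2/1.1490423 = 1.740580.
ρ_SOR = ω* − 1 = 1.740580 − 1 = 0.740580.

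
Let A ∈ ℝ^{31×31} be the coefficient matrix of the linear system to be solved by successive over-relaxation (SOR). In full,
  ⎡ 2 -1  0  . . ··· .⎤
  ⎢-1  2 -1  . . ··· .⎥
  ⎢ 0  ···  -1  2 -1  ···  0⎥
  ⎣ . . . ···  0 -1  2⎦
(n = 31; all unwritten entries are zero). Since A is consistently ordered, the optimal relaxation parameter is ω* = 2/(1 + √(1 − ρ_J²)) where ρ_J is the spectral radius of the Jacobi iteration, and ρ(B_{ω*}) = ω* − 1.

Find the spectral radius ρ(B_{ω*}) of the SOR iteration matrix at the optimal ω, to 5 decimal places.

ρ_SOR = 0.82147

With n=31, ρ(Jacobi) = cos(π/32) = 0.99518.
1 − cos²(π/32) = sin²(π/32) ⇒ √(1−ρ_J²) = sin(π/32) = 0.098017.
Then 2/(1+√(1−ρ_J²)) = 2/(1+0.098017); ω* = 2/1.098017 = 1.82147.
ρ(B_{ω*}) = ω*−1 = 0.82147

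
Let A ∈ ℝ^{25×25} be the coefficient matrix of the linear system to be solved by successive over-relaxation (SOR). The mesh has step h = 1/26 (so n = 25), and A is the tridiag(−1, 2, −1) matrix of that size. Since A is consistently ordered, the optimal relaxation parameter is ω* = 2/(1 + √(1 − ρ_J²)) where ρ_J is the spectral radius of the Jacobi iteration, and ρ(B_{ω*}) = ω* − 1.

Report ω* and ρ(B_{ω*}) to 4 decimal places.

ω* = 1.7849, ρ_SOR = 0.7849

B_J for the 25×25 system has eigenvalues cos(kπ/26); ρ_J = cos(π/26) = 0.9927.
√(1−ρ_J²) = |sin(π/26)| = 0.12054
Then 2/(1+√(1−ρ_J²)) = 2/(1+0.12054); ω* = 2/1.12054 = 1.7849.
At ω = 1.7849 every |λ(B_ω)| = ω−1, so ρ_SOR = 0.7849.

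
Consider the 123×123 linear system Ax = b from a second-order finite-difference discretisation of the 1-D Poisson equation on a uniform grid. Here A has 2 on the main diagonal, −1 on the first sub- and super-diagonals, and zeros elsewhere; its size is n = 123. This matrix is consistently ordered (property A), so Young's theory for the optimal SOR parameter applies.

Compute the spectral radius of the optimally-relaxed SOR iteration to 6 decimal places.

ρ_J = max_k |cos(kπ/124)| = cos(π/124) = 0.999679
√(1−ρ_J²) = |sin(π/124)| = 0.0253327
Then 2/(1+√(1−ρ_J²)) = 2/(1+0.0253327); ω* = 2/1.0253327 = 1.950586.
ρ_SOR = ω* − 1 ≈ 0.950586.

ρ_SOR = 0.950586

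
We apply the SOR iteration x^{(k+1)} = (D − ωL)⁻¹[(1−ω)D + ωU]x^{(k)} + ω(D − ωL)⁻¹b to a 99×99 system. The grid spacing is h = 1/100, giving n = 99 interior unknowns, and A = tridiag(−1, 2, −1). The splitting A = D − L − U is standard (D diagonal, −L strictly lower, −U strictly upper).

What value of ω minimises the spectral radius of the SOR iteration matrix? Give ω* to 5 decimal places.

spectrum of D⁻¹(L+U) = {cos(kπ/100) : 1≤k≤99}; ρ_J = cos(π/100) = 0.99951.
√(1−ρ_J²) = |sin(π/100)| = 0.031411
Young: ω* = 2/(1+√(1−ρ_J²)) = 2/(1+0.031411) = 2/1.031411 = 1.93909.
Hence ρ(B_{ω*}) = 1.93909 − 1 = 0.93909.

ω* = 1.93909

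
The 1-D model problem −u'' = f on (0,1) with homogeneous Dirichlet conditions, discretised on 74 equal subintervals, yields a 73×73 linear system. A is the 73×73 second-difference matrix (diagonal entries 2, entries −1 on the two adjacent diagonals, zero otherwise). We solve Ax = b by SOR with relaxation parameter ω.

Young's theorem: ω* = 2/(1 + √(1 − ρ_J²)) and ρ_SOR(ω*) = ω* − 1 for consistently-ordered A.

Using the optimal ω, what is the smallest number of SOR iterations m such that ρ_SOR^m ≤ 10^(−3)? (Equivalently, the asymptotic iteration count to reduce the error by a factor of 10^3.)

m = 82

B_J for the 73×73 system has eigenvalues cos(kπ/74); ρ_J = cos(π/74) = 0.9990990.
1 − cos²(π/74) = sin²(π/74) ⇒ √(1−ρ_J²) = sin(π/74) = 0.0424412.
ω* = 2/(1+0.0424412) = 1.9185734
At ω = 1.9185734 every |λ(B_ω)| = ω−1, so ρ_SOR = 0.9185734.
ρ_SOR^m ≤ 10^(−3) ⇔ m ≥ 3·ln10/(−ln 0.9185734) = 6.90776/0.0849335 = 81.331; m = ⌈81.331⌉ = 82.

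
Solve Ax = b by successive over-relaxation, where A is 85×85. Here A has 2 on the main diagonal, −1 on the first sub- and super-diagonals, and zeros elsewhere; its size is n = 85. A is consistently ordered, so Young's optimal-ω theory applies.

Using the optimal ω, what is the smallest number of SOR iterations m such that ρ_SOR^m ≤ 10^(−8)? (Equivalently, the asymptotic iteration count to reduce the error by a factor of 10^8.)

m = 253

With n=85, ρ(Jacobi) = cos(π/86) = 0.9993328.
root = sin(π/86) = 0.0365220  (since 1−cos² = sin²).
ω* = 2 / (1 + 0.0365220) = 2 / 1.0365220 ≈ 1.9295297.
ρ_SOR = ω* − 1 = 1.9295297 − 1 = 0.9295297.
8·ln10 = 18.4207; −ln(0.9295297) = 0.0730765; m = ⌈18.4207/0.0730765⌉ = ⌈252.074⌉ = 253.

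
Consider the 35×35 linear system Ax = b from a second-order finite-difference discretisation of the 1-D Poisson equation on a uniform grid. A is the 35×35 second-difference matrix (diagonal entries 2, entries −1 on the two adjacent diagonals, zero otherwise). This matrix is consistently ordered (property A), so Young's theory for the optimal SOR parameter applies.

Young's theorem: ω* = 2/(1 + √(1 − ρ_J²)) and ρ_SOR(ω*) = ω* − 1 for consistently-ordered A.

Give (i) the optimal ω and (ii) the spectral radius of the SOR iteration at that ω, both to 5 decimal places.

With n=35, ρ(Jacobi) = cos(π/36) = 0.99619.
√(1−ρ_J²) = |sin(π/36)| = 0.087156
ω* = 2/(1 + 0.087156) = 2/1.087156 = 1.83966.
At ω = 1.83966 every |λ(B_ω)| = ω−1, so ρ_SOR = 0.83966.

ω* = 1.83966, ρ_SOR = 0.83966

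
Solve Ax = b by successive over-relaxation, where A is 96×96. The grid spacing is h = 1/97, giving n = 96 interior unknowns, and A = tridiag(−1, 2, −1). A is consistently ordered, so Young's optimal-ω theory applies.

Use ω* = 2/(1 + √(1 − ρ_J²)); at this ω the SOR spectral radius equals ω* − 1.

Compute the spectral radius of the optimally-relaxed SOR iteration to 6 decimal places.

ρ_SOR = 0.937268

B_J for the 96×96 system has eigenvalues cos(kπ/97); ρ_J = cos(π/97) = 0.999476.
1 − cos²(π/97) = sin²(π/97) ⇒ √(1−ρ_J²) = sin(π/97) = 0.0323819.
ω* = 2/(1 + 0.0323819) = 2/1.0323819 = 1.937268.
ρ_SOR = ω* − 1 = 1.937268 − 1 = 0.937268.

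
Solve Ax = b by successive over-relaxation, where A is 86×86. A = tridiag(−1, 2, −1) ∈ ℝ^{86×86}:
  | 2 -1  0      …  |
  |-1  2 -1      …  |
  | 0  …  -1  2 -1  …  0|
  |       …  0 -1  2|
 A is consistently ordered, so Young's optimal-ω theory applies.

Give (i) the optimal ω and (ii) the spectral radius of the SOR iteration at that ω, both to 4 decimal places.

With n=86, ρ(Jacobi) = cos(π/87) = 0.9993.
√(1−ρ_J²) = |sin(π/87)| = 0.03610
Young: ω* = 2/(1+√(1−ρ_J²)) = 2/(1+0.03610) = 2/1.03610 = 1.9303.
Hence ρ(B_{ω*}) = 1.9303 − 1 = 0.9303.

ω* = 1.9303, ρ_SOR = 0.9303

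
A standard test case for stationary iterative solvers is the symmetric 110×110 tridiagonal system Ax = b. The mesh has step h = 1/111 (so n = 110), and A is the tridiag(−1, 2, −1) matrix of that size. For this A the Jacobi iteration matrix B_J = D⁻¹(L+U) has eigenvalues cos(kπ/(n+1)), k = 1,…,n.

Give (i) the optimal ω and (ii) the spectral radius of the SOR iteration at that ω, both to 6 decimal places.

spectrum of D⁻¹(L+U) = {cos(kπ/111) : 1≤k≤110}; ρ_J = cos(π/111) = 0.999600.
√(1−ρ_J²) simplifies to sin(π/111) = 0.0282989.
ω* = 2/(1+0.0282989) = 1.944960
At ω = 1.944960 every |λ(B_ω)| = ω−1, so ρ_SOR = 0.944960.

ω* = 1.944960, ρ_SOR = 0.944960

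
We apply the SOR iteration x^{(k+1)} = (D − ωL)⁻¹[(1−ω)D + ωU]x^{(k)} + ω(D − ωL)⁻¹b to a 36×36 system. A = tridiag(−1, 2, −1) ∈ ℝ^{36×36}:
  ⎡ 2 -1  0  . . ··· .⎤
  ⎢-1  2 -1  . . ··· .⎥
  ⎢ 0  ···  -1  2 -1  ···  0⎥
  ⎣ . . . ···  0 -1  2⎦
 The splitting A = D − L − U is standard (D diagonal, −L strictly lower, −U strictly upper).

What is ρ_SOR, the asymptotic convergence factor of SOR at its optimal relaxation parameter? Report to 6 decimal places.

ρ_SOR = 0.843648

spectrum of D⁻¹(L+U) = {cos(kπ/37) : 1≤k≤36}; ρ_J = cos(π/37) = 0.996397.
√(1−ρ_J²) simplifies to sin(π/37) = 0.0848059.
ω* = 2/(1 + 0.0848059) = 2/1.0848059 = 1.843648.
and ρ(B_{ω*}) = 1.843648 − 1 = 0.843648.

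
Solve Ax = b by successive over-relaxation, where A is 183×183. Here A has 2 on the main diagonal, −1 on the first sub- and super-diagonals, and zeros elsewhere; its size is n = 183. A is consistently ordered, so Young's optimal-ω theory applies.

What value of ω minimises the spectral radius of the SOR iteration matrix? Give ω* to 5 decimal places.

ρ_J = max_k |cos(kπ/184)| = cos(π/184) = 0.99985
√(1−ρ_J²) = |sin(π/184)| = 0.017073
ω* = 2/(1+0.017073) = 1.96643
ρ(B_{ω*}) = ω*−1 = 0.96643

ω* = 1.96643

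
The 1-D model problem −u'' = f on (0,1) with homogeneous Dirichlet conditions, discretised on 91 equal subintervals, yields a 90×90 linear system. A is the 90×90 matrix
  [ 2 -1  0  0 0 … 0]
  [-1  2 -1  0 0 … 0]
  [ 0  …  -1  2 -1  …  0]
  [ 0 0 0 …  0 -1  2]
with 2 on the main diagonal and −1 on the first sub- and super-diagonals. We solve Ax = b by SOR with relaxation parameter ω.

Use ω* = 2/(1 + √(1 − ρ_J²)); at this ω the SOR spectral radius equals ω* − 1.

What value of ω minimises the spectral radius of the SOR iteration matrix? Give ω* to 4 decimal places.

ρ_J = max_k |cos(kπ/91)| = cos(π/91) = 0.9994
√(1 − cos²(π/91)) = sin(π/91) ≈ 0.03452.
ω* = 2 / (1 + 0.03452) = 2 / 1.03452 ≈ 1.9333.
and ρ(B_{ω*}) = 1.9333 − 1 = 0.9333.

ω* = 1.9333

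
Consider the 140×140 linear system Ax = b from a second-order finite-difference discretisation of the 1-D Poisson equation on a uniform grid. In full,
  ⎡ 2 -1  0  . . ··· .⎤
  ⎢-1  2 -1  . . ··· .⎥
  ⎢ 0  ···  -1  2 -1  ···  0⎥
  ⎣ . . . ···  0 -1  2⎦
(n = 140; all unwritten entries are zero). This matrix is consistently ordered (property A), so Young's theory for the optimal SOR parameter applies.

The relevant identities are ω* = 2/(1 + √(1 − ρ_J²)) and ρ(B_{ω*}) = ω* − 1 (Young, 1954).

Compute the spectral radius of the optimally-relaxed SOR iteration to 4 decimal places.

ρ_SOR = 0.9564

ρ_J = max_k |cos(kπ/141)| = cos(π/141) = 0.9998
√(1 − cos²(π/141)) = sin(π/141) ≈ 0.02228.
So ω* = 2/1.02228 = 1.9564 (Young).
ρ_SOR = ω* − 1 ≈ 0.9564.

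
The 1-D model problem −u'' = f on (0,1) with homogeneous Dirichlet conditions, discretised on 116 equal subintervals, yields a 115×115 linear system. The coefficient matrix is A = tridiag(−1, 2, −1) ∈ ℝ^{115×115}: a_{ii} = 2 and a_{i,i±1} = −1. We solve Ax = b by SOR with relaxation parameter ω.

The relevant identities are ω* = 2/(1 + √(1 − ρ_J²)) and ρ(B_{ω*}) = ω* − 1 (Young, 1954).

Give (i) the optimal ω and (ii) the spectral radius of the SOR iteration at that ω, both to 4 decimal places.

ρ_J = max_k |cos(kπ/116)| = cos(π/116) = 0.9996
1 − cos²(π/116) = sin²(π/116) ⇒ √(1−ρ_J²) = sin(π/116) = 0.02708.
ω* = 2/(1+0.02708) = 1.9473
and ρ(B_{ω*}) = 1.9473 − 1 = 0.9473.

ω* = 1.9473, ρ_SOR = 0.9473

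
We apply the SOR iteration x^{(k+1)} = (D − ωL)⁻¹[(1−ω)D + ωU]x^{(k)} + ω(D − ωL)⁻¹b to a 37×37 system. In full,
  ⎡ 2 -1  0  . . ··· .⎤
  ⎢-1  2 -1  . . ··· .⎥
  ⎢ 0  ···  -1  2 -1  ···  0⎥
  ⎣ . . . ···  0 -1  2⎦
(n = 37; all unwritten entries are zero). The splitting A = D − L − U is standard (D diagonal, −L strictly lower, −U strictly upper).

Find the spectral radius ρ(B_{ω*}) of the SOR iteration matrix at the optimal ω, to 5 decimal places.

spectrum of D⁻¹(L+U) = {cos(kπ/38) : 1≤k≤37}; ρ_J = cos(π/38) = 0.99658.
√(1−ρ_J²) = |sin(π/38)| = 0.082579
ω* = 2 / (1 + 0.082579) = 2 / 1.082579 ≈ 1.84744.
ρ(B_{ω*}) = ω*−1 = 0.84744

ρ_SOR = 0.84744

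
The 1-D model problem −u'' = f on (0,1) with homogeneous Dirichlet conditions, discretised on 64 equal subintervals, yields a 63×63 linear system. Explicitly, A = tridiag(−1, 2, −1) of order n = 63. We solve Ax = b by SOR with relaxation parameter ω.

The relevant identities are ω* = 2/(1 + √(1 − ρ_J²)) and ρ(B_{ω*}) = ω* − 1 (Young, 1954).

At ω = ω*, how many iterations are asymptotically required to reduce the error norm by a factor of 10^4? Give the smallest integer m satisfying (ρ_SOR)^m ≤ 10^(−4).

m = 94

½·tridiag(1,0,1) at n=63: λ_k = cos(kπ/64); max |λ| at k=1 ⇒ ρ_J = cos(π/64) ≈ 0.9987955.
√(1−ρ_J²) simplifies to sin(π/64) = 0.0490677.
[ω*] 2 ÷ (1 + 0.0490677) = 2 ÷ 1.0490677 = 1.9064547.
[ρ_SOR] ω* − 1 = 0.9064547.
ρ_SOR^m ≤ 10^(−4) ⇔ m ≥ 4·ln10/(−ln 0.9064547) = 9.21034/0.0982142 = 93.778; m = ⌈93.778⌉ = 94.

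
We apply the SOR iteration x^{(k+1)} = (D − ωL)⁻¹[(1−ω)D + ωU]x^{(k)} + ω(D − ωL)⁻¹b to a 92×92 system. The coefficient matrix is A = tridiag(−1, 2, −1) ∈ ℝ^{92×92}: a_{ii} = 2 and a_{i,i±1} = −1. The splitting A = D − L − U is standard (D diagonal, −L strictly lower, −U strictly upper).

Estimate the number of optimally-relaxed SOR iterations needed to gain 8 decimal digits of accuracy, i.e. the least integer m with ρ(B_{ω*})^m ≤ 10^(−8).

m = 273

B_J for the 92×92 system has eigenvalues cos(kπ/93); ρ_J = cos(π/93) = 0.9994295.
1 − cos²(π/93) = sin²(π/93) ⇒ √(1−ρ_J²) = sin(π/93) = 0.0337741.
[ω*] 2 ÷ (1 + 0.0337741) = 2 ÷ 1.0337741 = 1.9346586.
and ρ(B_{ω*}) = 1.9346586 − 1 = 0.9346586.
For 8 digits: m = 8·ln10 / (−ln 0.9346586) = 18.4207/0.067574 = 272.600; round up → m = 273.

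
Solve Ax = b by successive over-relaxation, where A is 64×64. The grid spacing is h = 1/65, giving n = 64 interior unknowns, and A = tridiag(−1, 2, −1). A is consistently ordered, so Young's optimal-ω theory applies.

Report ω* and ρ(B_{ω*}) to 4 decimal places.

ω* = 1.9078, ρ_SOR = 0.9078

B_J for the 64×64 system has eigenvalues cos(kπ/65); ρ_J = cos(π/65) = 0.9988.
√(1 − cos²(π/65)) = sin(π/65) ≈ 0.04831.
ω* = 2 / (1 + 0.04831) = 2 / 1.04831 ≈ 1.9078.
and ρ(B_{ω*}) = 1.9078 − 1 = 0.9078.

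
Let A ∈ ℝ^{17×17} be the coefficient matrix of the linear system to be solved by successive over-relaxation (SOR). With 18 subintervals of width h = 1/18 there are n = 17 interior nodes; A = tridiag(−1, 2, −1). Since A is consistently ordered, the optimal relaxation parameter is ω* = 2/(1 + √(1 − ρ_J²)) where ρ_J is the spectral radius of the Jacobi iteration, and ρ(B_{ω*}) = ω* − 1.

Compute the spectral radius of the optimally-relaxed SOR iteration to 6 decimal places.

ρ_SOR = 0.704088

ρ_J = max_k |cos(kπ/18)| = cos(π/18) = 0.984808
√(1−ρ_J²) = |sin(π/18)| = 0.1736482
Then 2/(1+√(1−ρ_J²)) = 2/(1+0.1736482); ω* = 2/1.1736482 = 1.704088.
and ρ(B_{ω*}) = 1.704088 − 1 = 0.704088.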